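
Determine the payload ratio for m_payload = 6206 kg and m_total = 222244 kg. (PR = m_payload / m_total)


PR = 6206 / 222244 = 0.0279

0.0279


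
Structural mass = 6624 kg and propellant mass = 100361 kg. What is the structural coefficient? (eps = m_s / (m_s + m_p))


eps = 6624 / (6624 + 100361) = 0.0619

0.0619


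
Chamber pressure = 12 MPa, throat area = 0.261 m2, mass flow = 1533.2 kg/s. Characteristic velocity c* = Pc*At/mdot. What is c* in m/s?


c* = 12e6 * 0.261 / 1533.2 = 2043 m/s

2043 m/s


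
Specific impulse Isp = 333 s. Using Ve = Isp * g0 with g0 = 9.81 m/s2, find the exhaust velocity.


Ve = Isp * g0 = 333 * 9.81 = 3266.7 m/s

3266.7 m/s


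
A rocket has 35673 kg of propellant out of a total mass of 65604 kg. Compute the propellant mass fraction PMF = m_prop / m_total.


PMF = 35673 / 65604 = 0.544

0.544


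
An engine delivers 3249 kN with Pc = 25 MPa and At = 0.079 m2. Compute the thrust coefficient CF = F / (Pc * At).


CF = 3249000 / (25e6 * 0.079) = 1.65

1.65


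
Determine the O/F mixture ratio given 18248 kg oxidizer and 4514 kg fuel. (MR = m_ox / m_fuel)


MR = 18248 / 4514 = 4.04

4.04


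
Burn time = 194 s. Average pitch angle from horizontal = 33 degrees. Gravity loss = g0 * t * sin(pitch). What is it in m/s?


GL = 9.81 * 194 * sin(33 deg) = 1037 m/s

1037 m/s


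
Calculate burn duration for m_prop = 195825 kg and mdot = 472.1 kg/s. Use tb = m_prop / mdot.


tb = 195825 / 472.1 = 414.8 s

414.8 s


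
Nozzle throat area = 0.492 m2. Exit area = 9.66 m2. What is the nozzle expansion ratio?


AR = 9.66 / 0.492 = 19.6

19.6


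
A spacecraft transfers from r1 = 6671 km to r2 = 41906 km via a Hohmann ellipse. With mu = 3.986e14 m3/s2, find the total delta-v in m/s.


V1 = sqrt(mu/r1) = 7729.89 m/s
dV1 = V1*(sqrt(2*r2/(r1+r2)) - 1) = 2423.5 m/s
V2 = sqrt(mu/r2) = 3084.11 m/s
dV2 = V2*(1 - sqrt(2*r1/(r1+r2))) = 1467.8 m/s
Total dV = 3891 m/s

3891 m/s


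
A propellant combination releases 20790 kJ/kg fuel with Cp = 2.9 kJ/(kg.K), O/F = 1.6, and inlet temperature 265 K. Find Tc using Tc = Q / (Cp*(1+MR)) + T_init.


Tc = 20790 / (2.9 * (1 + 1.6)) + 265 = 3022 K

3022 K


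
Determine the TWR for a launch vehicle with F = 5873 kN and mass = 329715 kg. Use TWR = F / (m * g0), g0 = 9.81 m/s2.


TWR = 5873000 / (329715 * 9.81) = 1.82

1.82


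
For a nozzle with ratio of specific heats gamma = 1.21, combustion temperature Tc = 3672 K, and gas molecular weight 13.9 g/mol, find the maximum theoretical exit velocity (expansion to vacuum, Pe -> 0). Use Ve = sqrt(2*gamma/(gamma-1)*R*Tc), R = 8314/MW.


R = 8314 / 13.9 = 598.13 J/(kg.K)
Ve = sqrt(2 * 1.21 / (1.21 - 1) * 598.13 * 3672) = 5031 m/s

5031 m/s


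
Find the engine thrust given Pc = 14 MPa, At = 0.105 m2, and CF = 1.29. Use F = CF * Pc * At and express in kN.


F = 1.29 * 14e6 * 0.105 = 1.8963e+06 N = 1896.3 kN

1896.3 kN


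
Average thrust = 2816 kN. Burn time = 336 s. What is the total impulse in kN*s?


It = 2816 * 336 = 946176 kN*s

946176 kN*s


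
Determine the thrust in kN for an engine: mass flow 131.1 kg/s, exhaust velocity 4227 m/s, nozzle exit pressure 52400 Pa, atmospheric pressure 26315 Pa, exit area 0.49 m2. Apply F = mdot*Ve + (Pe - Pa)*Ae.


F = 131.1 * 4227 + (52400 - 26315) * 0.49 = 566941.0 N = 566.9 kN

566.9 kN


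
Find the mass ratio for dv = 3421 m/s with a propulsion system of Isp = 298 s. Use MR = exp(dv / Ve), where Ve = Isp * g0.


Ve = 298 * 9.81 = 2923.38 m/s
MR = exp(3421 / 2923.38) = 3.223

3.223


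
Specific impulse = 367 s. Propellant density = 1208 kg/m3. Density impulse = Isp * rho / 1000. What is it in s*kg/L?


rho*Isp = 367 * 1208 / 1000 = 443 s*kg/L

443 s*kg/L


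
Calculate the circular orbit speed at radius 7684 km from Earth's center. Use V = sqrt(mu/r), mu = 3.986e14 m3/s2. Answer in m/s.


V = sqrt(3.986e14 / 7684000) = 7202 m/s

7202 m/s


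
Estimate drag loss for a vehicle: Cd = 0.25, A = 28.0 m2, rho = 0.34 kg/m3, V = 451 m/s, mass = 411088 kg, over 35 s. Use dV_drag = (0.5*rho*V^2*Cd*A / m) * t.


D = 0.5 * 0.34 * 451^2 * 0.25 * 28.0 = 242047.19 N
a = 242047.19 / 411088 = 0.5888 m/s2
dV = 0.5888 * 35 = 20.6 m/s

20.6 m/s


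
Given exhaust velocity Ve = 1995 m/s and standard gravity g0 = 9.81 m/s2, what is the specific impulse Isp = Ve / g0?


Isp = Ve / g0 = 1995 / 9.81 = 203.4 s

203.4 s


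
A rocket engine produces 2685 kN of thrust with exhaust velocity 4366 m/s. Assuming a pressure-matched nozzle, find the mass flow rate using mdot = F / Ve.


mdot = F / Ve = 2685000 / 4366 = 615.0 kg/s

615.0 kg/s


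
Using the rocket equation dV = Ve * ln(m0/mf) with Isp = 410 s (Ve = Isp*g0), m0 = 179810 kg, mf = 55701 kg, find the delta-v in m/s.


Ve = 410 * 9.81 = 4022.1 m/s
dV = 4022.1 * ln(179810/55701) = 4714 m/s

4714 m/s


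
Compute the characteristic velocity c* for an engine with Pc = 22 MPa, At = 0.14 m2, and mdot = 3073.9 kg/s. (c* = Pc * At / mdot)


c* = 22e6 * 0.14 / 3073.9 = 1002 m/s

1002 m/s


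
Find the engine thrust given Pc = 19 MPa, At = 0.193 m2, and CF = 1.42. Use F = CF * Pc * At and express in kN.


F = 1.42 * 19e6 * 0.193 = 5.2071e+06 N = 5207.1 kN

5207.1 kN


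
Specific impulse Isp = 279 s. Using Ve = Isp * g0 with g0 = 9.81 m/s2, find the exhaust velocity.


Ve = Isp * g0 = 279 * 9.81 = 2737.0 m/s

2737.0 m/s


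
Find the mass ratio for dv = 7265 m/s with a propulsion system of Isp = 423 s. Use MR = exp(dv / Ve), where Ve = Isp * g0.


Ve = 423 * 9.81 = 4149.63 m/s
MR = exp(7265 / 4149.63) = 5.759

5.759


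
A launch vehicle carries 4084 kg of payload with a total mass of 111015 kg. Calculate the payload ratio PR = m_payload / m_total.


PR = 4084 / 111015 = 0.0368

0.0368


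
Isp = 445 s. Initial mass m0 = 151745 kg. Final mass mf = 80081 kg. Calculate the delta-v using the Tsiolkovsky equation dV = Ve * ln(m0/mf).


Ve = 445 * 9.81 = 4365.45 m/s
dV = 4365.45 * ln(151745/80081) = 2790 m/s

2790 m/s


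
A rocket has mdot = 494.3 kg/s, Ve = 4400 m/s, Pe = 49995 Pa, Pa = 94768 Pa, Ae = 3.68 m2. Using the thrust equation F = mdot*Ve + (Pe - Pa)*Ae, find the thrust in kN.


F = 494.3 * 4400 + (49995 - 94768) * 3.68 = 2.0102e+06 N = 2010.2 kN

2010.2 kN


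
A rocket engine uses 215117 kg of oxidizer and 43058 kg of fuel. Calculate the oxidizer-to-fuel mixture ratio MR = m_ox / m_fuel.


MR = 215117 / 43058 = 5.0

5.0


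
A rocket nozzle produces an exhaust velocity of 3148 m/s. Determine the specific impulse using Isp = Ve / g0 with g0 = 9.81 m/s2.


Isp = Ve / g0 = 3148 / 9.81 = 320.9 s

320.9 s


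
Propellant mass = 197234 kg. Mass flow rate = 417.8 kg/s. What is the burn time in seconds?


tb = 197234 / 417.8 = 472.1 s

472.1 s


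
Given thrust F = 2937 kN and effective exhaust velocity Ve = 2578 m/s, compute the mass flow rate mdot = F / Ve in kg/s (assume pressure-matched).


mdot = F / Ve = 2937000 / 2578 = 1139.3 kg/s

1139.3 kg/s


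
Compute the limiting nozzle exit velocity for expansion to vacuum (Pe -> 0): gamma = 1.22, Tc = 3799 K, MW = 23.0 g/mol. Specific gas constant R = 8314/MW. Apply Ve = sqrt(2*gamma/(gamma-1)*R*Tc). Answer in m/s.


R = 8314 / 23.0 = 361.48 J/(kg.K)
Ve = sqrt(2 * 1.22 / (1.22 - 1) * 361.48 * 3799) = 3903 m/s

3903 m/s


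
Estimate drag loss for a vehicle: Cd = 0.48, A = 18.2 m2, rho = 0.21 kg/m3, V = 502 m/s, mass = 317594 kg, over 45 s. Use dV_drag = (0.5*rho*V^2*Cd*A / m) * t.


D = 0.5 * 0.21 * 502^2 * 0.48 * 18.2 = 231158.23 N
a = 231158.23 / 317594 = 0.7278 m/s2
dV = 0.7278 * 45 = 32.8 m/s

32.8 m/s


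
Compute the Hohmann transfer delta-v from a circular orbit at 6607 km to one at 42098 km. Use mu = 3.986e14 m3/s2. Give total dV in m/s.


V1 = sqrt(mu/r1) = 7767.24 m/s
dV1 = V1*(sqrt(2*r2/(r1+r2)) - 1) = 2445.11 m/s
V2 = sqrt(mu/r2) = 3077.07 m/s
dV2 = V2*(1 - sqrt(2*r1/(r1+r2))) = 1474.31 m/s
Total dV = 3919 m/s

3919 m/s


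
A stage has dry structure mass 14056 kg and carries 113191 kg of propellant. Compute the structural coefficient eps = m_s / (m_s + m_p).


eps = 14056 / (14056 + 113191) = 0.1105

0.1105


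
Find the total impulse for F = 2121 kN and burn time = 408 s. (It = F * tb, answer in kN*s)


It = 2121 * 408 = 865368 kN*s

865368 kN*s


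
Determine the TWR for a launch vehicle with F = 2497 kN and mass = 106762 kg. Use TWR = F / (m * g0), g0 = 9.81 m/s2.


TWR = 2497000 / (106762 * 9.81) = 2.38

2.38


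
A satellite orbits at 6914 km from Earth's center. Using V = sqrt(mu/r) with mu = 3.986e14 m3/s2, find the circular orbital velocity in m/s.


V = sqrt(3.986e14 / 6914000) = 7593 m/s

7593 m/s


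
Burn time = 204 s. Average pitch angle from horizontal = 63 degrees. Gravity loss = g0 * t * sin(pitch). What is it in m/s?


GL = 9.81 * 204 * sin(63 deg) = 1783 m/s

1783 m/s


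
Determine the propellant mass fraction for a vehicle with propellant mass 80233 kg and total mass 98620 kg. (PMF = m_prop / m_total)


PMF = 80233 / 98620 = 0.814

0.814


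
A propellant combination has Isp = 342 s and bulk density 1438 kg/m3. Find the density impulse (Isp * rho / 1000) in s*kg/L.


rho*Isp = 342 * 1438 / 1000 = 492 s*kg/L

492 s*kg/L


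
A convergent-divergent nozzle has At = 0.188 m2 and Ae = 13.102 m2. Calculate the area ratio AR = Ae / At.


AR = 13.102 / 0.188 = 69.7

69.7


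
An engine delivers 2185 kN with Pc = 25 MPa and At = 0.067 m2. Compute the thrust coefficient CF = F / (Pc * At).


CF = 2185000 / (25e6 * 0.067) = 1.3

1.3


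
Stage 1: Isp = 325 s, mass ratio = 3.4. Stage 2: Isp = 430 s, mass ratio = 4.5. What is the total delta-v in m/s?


dV1 = 325 * 9.81 * ln(3.4) = 3901.7 m/s
dV2 = 430 * 9.81 * ln(4.5) = 6344.6 m/s
Total dV = 3901.7 + 6344.6 = 10246.3 m/s ~ 10246 m/s

10246 m/s


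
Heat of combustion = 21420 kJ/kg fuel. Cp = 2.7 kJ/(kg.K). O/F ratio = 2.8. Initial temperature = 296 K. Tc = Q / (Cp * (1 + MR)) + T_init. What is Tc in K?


Tc = 21420 / (2.7 * (1 + 2.8)) + 296 = 2384 K

2384 K


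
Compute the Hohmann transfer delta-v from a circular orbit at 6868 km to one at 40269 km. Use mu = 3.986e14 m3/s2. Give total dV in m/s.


V1 = sqrt(mu/r1) = 7618.22 m/s
dV1 = V1*(sqrt(2*r2/(r1+r2)) - 1) = 2339.8 m/s
V2 = sqrt(mu/r2) = 3146.18 m/s
dV2 = V2*(1 - sqrt(2*r1/(r1+r2))) = 1447.81 m/s
Total dV = 3788 m/s

3788 m/s


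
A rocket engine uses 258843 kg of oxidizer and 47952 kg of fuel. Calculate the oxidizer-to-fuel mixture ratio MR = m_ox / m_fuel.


MR = 258843 / 47952 = 5.4

5.4


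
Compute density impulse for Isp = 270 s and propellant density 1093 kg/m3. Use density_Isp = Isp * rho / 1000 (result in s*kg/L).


rho*Isp = 270 * 1093 / 1000 = 295 s*kg/L

295 s*kg/L


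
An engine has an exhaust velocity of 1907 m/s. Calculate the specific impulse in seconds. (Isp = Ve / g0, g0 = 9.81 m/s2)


Isp = Ve / g0 = 1907 / 9.81 = 194.4 s

194.4 s


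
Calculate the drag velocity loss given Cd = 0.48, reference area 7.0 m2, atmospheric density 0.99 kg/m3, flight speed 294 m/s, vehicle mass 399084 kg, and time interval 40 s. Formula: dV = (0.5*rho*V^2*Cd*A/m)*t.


D = 0.5 * 0.99 * 294^2 * 0.48 * 7.0 = 143760.36 N
a = 143760.36 / 399084 = 0.3602 m/s2
dV = 0.3602 * 40 = 14.4 m/s

14.4 m/s


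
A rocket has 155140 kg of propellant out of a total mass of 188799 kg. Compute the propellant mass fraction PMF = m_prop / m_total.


PMF = 155140 / 188799 = 0.822

0.822


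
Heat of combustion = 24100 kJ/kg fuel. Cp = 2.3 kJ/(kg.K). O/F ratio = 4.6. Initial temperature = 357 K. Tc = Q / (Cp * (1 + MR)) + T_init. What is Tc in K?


Tc = 24100 / (2.3 * (1 + 4.6)) + 357 = 2228 K

2228 K


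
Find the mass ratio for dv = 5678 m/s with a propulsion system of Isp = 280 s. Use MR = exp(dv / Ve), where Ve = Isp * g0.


Ve = 280 * 9.81 = 2746.8 m/s
MR = exp(5678 / 2746.8) = 7.902

7.902


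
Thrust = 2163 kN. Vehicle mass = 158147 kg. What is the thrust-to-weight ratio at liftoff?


TWR = 2163000 / (158147 * 9.81) = 1.39

1.39


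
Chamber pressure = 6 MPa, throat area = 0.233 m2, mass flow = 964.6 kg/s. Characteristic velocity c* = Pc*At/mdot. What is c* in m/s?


c* = 6e6 * 0.233 / 964.6 = 1449 m/s

1449 m/s


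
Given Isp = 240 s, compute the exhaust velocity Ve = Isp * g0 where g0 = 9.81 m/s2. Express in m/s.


Ve = Isp * g0 = 240 * 9.81 = 2354.4 m/s

2354.4 m/s


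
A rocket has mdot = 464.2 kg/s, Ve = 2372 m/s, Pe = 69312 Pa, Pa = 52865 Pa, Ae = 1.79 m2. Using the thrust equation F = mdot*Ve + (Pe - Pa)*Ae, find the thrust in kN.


F = 464.2 * 2372 + (69312 - 52865) * 1.79 = 1.1305e+06 N = 1130.5 kN

1130.5 kN


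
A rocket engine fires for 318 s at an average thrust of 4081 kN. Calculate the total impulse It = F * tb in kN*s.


It = 4081 * 318 = 1297758 kN*s

1297758 kN*s


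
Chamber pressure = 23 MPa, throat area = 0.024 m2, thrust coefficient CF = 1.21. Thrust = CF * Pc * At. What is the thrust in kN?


F = 1.21 * 23e6 * 0.024 = 667920.0 N = 667.9 kN

667.9 kN


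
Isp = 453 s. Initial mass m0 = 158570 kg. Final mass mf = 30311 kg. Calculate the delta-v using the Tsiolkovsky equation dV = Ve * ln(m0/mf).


Ve = 453 * 9.81 = 4443.93 m/s
dV = 4443.93 * ln(158570/30311) = 7353 m/s

7353 m/s


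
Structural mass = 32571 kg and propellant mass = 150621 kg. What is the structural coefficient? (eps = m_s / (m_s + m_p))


eps = 32571 / (32571 + 150621) = 0.1778

0.1778


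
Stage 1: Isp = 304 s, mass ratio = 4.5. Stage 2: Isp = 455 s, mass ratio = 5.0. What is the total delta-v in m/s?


dV1 = 304 * 9.81 * ln(4.5) = 4485.5 m/s
dV2 = 455 * 9.81 * ln(5.0) = 7183.8 m/s
Total dV = 4485.5 + 7183.8 = 11669.3 m/s ~ 11669 m/s

11669 m/s


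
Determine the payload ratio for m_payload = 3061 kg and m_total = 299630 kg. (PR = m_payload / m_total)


PR = 3061 / 299630 = 0.0102

0.0102


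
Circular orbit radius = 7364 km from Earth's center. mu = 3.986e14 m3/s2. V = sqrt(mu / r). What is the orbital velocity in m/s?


V = sqrt(3.986e14 / 7364000) = 7357 m/s

7357 m/s


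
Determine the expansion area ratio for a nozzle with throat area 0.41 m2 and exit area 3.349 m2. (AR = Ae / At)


AR = 3.349 / 0.41 = 8.2

8.2


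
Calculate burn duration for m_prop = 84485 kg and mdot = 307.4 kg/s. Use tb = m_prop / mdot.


tb = 84485 / 307.4 = 274.8 s

274.8 s


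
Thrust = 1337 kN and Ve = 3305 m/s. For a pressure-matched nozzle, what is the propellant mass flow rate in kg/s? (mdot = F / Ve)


mdot = F / Ve = 1337000 / 3305 = 404.5 kg/s

404.5 kg/s


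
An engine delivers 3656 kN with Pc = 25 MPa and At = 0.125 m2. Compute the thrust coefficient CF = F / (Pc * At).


CF = 3656000 / (25e6 * 0.125) = 1.17

1.17


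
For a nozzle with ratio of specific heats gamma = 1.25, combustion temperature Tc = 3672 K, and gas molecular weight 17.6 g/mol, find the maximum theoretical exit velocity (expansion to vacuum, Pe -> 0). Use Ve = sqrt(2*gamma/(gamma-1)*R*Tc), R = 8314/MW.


R = 8314 / 17.6 = 472.39 J/(kg.K)
Ve = sqrt(2 * 1.25 / (1.25 - 1) * 472.39 * 3672) = 4165 m/s

4165 m/s


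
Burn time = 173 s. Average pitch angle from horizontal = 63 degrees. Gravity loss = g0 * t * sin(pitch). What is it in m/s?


GL = 9.81 * 173 * sin(63 deg) = 1512 m/s

1512 m/s


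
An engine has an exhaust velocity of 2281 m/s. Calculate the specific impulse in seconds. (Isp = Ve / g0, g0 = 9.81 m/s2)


Isp = Ve / g0 = 2281 / 9.81 = 232.5 s

232.5 s


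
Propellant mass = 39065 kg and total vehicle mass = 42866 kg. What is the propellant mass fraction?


PMF = 39065 / 42866 = 0.911

0.911


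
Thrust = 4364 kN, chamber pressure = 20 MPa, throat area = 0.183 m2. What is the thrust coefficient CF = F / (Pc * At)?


CF = 4364000 / (20e6 * 0.183) = 1.19

1.19


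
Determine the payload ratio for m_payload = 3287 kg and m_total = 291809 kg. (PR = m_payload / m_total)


PR = 3287 / 291809 = 0.0113

0.0113


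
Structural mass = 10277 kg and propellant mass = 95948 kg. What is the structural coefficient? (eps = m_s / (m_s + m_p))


eps = 10277 / (10277 + 95948) = 0.0967

0.0967


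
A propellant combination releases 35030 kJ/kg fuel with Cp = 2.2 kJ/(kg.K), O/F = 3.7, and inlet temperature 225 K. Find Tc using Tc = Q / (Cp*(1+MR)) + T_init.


Tc = 35030 / (2.2 * (1 + 3.7)) + 225 = 3613 K

3613 K


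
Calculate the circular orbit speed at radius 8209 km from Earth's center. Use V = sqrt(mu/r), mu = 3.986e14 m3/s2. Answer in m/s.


V = sqrt(3.986e14 / 8209000) = 6968 m/s

6968 m/s


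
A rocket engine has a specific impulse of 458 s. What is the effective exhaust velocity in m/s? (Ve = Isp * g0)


Ve = Isp * g0 = 458 * 9.81 = 4493.0 m/s

4493.0 m/s


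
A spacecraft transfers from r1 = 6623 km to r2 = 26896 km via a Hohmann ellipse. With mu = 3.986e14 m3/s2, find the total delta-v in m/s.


V1 = sqrt(mu/r1) = 7757.85 m/s
dV1 = V1*(sqrt(2*r2/(r1+r2)) - 1) = 2069.91 m/s
V2 = sqrt(mu/r2) = 3849.68 m/s
dV2 = V2*(1 - sqrt(2*r1/(r1+r2))) = 1429.65 m/s
Total dV = 3500 m/s

3500 m/s


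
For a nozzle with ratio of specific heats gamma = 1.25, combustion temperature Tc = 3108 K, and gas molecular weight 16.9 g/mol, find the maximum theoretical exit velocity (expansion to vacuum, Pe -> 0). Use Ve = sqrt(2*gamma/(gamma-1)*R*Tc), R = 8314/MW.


R = 8314 / 16.9 = 491.95 J/(kg.K)
Ve = sqrt(2 * 1.25 / (1.25 - 1) * 491.95 * 3108) = 3910 m/s

3910 m/s


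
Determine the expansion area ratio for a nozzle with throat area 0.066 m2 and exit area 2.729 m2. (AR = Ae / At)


AR = 2.729 / 0.066 = 41.3

41.3


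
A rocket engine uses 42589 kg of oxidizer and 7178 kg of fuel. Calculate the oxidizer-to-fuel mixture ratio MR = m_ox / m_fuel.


MR = 42589 / 7178 = 5.93

5.93


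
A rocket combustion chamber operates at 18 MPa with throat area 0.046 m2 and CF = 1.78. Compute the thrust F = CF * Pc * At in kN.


F = 1.78 * 18e6 * 0.046 = 1.4738e+06 N = 1473.8 kN

1473.8 kN


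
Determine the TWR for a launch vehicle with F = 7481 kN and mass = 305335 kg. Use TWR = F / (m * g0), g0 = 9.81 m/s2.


TWR = 7481000 / (305335 * 9.81) = 2.5

2.5


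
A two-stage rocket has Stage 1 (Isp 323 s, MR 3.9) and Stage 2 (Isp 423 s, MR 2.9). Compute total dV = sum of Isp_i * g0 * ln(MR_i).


dV1 = 323 * 9.81 * ln(3.9) = 4312.4 m/s
dV2 = 423 * 9.81 * ln(2.9) = 4418.2 m/s
Total dV = 4312.4 + 4418.2 = 8730.6 m/s ~ 8731 m/s

8731 m/s


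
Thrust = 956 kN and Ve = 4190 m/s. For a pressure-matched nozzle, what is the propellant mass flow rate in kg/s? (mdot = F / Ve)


mdot = F / Ve = 956000 / 4190 = 228.2 kg/s

228.2 kg/s


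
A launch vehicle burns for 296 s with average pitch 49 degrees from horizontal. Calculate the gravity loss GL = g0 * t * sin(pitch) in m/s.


GL = 9.81 * 296 * sin(49 deg) = 2191 m/s

2191 m/s


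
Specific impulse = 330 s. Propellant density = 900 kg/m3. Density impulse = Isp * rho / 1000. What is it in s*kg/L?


rho*Isp = 330 * 900 / 1000 = 297 s*kg/L

297 s*kg/L


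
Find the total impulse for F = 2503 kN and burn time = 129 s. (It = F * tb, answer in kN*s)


It = 2503 * 129 = 322887 kN*s

322887 kN*s


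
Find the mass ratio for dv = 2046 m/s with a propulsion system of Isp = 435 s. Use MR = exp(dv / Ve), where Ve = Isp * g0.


Ve = 435 * 9.81 = 4267.35 m/s
MR = exp(2046 / 4267.35) = 1.615

1.615


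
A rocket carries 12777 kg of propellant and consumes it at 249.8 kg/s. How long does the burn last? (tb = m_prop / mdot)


tb = 12777 / 249.8 = 51.1 s

51.1 s


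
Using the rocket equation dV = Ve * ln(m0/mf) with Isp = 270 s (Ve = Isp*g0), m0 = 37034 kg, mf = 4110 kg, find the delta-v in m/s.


Ve = 270 * 9.81 = 2648.7 m/s
dV = 2648.7 * ln(37034/4110) = 5823 m/s

5823 m/s


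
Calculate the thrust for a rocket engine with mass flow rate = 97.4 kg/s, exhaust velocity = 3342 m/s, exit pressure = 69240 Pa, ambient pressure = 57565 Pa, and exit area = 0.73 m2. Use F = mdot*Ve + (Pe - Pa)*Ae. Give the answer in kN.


F = 97.4 * 3342 + (69240 - 57565) * 0.73 = 334034.0 N = 334.0 kN

334.0 kN


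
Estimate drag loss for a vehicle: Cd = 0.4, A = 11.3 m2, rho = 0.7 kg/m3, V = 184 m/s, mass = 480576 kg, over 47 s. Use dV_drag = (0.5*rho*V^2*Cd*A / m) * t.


D = 0.5 * 0.7 * 184^2 * 0.4 * 11.3 = 53560.19 N
a = 53560.19 / 480576 = 0.1114 m/s2
dV = 0.1114 * 47 = 5.2 m/s

5.2 m/s


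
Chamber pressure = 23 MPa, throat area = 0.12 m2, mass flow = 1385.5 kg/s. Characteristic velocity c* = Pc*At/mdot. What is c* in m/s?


c* = 23e6 * 0.12 / 1385.5 = 1992 m/s

1992 m/s


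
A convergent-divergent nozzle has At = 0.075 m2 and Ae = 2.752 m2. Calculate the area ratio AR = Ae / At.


AR = 2.752 / 0.075 = 36.7

36.7


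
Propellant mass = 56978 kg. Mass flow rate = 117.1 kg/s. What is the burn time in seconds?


tb = 56978 / 117.1 = 486.6 s

486.6 s


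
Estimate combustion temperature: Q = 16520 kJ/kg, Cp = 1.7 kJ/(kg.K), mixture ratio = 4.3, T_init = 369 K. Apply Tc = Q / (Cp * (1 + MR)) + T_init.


Tc = 16520 / (1.7 * (1 + 4.3)) + 369 = 2203 K

2203 K


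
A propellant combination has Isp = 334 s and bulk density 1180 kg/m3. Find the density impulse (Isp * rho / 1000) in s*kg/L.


rho*Isp = 334 * 1180 / 1000 = 394 s*kg/L

394 s*kg/L


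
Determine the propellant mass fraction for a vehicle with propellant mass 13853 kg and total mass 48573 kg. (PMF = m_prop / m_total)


PMF = 13853 / 48573 = 0.285

0.285


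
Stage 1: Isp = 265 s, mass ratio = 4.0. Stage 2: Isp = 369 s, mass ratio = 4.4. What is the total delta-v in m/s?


dV1 = 265 * 9.81 * ln(4.0) = 3603.9 m/s
dV2 = 369 * 9.81 * ln(4.4) = 5363.2 m/s
Total dV = 3603.9 + 5363.2 = 8967.1 m/s ~ 8967 m/s

8967 m/s


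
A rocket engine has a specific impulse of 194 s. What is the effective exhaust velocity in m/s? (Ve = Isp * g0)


Ve = Isp * g0 = 194 * 9.81 = 1903.1 m/s

1903.1 m/s


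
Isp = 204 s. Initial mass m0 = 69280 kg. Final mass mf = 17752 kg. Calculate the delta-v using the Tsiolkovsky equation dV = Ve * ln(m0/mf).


Ve = 204 * 9.81 = 2001.24 m/s
dV = 2001.24 * ln(69280/17752) = 2725 m/s

2725 m/s


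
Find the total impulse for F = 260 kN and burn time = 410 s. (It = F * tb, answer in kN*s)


It = 260 * 410 = 106600 kN*s

106600 kN*s


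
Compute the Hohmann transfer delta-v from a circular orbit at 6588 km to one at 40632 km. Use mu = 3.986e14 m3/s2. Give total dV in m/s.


V1 = sqrt(mu/r1) = 7778.43 m/s
dV1 = V1*(sqrt(2*r2/(r1+r2)) - 1) = 2425.75 m/s
V2 = sqrt(mu/r2) = 3132.09 m/s
dV2 = V2*(1 - sqrt(2*r1/(r1+r2))) = 1477.61 m/s
Total dV = 3903 m/s

3903 m/s


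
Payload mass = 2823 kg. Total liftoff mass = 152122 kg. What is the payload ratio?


PR = 2823 / 152122 = 0.0186

0.0186


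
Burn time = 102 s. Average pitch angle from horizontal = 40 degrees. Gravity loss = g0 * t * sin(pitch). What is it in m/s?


GL = 9.81 * 102 * sin(40 deg) = 643 m/s

643 m/s


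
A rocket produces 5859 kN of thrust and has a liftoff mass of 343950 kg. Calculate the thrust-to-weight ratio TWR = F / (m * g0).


TWR = 5859000 / (343950 * 9.81) = 1.74

1.74


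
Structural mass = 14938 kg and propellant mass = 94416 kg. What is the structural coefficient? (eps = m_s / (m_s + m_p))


eps = 14938 / (14938 + 94416) = 0.1366

0.1366


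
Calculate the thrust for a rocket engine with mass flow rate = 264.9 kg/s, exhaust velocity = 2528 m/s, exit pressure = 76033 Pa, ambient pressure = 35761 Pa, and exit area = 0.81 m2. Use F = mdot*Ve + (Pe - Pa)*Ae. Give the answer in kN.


F = 264.9 * 2528 + (76033 - 35761) * 0.81 = 702288.0 N = 702.3 kN

702.3 kN


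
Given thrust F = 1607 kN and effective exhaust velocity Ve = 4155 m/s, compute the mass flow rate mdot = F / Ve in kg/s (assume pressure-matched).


mdot = F / Ve = 1607000 / 4155 = 386.8 kg/s

386.8 kg/s


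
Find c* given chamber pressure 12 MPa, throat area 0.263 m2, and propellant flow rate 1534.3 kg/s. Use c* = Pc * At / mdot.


c* = 12e6 * 0.263 / 1534.3 = 2057 m/s

2057 m/s


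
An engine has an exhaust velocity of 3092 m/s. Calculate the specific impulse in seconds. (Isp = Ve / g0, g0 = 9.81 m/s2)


Isp = Ve / g0 = 3092 / 9.81 = 315.2 s

315.2 s


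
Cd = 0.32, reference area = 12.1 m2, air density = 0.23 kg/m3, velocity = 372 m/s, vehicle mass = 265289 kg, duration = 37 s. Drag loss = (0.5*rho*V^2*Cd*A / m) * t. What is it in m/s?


D = 0.5 * 0.23 * 372^2 * 0.32 * 12.1 = 61619.63 N
a = 61619.63 / 265289 = 0.2323 m/s2
dV = 0.2323 * 37 = 8.6 m/s

8.6 m/s


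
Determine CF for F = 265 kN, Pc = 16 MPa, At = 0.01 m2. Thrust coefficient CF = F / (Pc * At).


CF = 265000 / (16e6 * 0.01) = 1.66

1.66


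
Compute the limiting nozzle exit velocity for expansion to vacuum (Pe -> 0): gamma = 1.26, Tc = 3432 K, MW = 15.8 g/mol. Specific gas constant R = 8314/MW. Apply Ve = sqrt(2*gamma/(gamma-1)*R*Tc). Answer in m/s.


R = 8314 / 15.8 = 526.2 J/(kg.K)
Ve = sqrt(2 * 1.26 / (1.26 - 1) * 526.2 * 3432) = 4184 m/s

4184 m/s


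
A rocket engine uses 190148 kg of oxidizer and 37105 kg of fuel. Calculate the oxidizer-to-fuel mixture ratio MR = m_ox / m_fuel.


MR = 190148 / 37105 = 5.12

5.12


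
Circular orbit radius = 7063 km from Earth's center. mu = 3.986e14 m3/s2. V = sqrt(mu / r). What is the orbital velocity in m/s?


V = sqrt(3.986e14 / 7063000) = 7512 m/s

7512 m/s


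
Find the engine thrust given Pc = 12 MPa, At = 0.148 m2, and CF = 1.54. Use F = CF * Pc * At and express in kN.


F = 1.54 * 12e6 * 0.148 = 2.7350e+06 N = 2735.0 kN

2735.0 kN


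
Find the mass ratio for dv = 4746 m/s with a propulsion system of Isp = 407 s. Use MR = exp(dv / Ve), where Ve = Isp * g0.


Ve = 407 * 9.81 = 3992.67 m/s
MR = exp(4746 / 3992.67) = 3.283

3.283


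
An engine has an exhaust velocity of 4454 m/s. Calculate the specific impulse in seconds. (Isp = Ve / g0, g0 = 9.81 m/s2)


Isp = Ve / g0 = 4454 / 9.81 = 454.0 s

454.0 s


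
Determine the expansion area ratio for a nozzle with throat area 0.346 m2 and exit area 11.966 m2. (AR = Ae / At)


AR = 11.966 / 0.346 = 34.6

34.6


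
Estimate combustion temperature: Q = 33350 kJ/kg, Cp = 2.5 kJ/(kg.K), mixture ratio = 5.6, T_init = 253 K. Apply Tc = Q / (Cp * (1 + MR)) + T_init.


Tc = 33350 / (2.5 * (1 + 5.6)) + 253 = 2274 K

2274 K


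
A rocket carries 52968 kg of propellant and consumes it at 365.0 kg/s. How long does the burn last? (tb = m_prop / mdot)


tb = 52968 / 365.0 = 145.1 s

145.1 s


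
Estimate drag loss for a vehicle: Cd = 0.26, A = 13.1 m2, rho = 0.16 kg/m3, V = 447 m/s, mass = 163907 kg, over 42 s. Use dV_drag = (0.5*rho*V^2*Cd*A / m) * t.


D = 0.5 * 0.16 * 447^2 * 0.26 * 13.1 = 54443.96 N
a = 54443.96 / 163907 = 0.3322 m/s2
dV = 0.3322 * 42 = 14.0 m/s

14.0 m/s


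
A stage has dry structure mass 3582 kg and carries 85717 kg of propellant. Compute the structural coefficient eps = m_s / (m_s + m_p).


eps = 3582 / (3582 + 85717) = 0.0401

0.0401


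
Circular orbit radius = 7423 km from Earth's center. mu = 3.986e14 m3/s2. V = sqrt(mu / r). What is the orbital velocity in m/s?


V = sqrt(3.986e14 / 7423000) = 7328 m/s

7328 m/s


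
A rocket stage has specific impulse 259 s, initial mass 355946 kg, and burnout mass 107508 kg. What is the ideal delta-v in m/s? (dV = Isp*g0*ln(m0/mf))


Ve = 259 * 9.81 = 2540.79 m/s
dV = 2540.79 * ln(355946/107508) = 3042 m/s

3042 m/s


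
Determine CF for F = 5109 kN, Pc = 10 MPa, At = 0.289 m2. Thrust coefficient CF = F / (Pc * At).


CF = 5109000 / (10e6 * 0.289) = 1.77

1.77


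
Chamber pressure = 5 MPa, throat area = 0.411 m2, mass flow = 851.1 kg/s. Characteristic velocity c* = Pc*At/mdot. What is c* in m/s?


c* = 5e6 * 0.411 / 851.1 = 2415 m/s

2415 m/s


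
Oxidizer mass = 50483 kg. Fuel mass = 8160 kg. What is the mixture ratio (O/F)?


MR = 50483 / 8160 = 6.19

6.19


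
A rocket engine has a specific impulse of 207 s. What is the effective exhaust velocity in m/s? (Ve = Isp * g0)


Ve = Isp * g0 = 207 * 9.81 = 2030.7 m/s

2030.7 m/s


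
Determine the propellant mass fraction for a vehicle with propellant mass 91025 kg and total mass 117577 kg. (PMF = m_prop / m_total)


PMF = 91025 / 117577 = 0.774

0.774


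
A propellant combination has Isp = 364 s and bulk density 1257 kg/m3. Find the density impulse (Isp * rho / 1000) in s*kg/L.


rho*Isp = 364 * 1257 / 1000 = 458 s*kg/L

458 s*kg/L


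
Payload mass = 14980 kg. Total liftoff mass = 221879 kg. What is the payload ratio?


PR = 14980 / 221879 = 0.0675

0.0675


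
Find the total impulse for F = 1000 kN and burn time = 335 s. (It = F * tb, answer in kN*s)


It = 1000 * 335 = 335000 kN*s

335000 kN*s


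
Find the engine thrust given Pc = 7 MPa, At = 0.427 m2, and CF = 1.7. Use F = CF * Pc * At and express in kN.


F = 1.7 * 7e6 * 0.427 = 5.0813e+06 N = 5081.3 kN

5081.3 kN


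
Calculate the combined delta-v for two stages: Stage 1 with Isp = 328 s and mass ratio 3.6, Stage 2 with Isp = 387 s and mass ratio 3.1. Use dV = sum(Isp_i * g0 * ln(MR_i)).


dV1 = 328 * 9.81 * ln(3.6) = 4121.6 m/s
dV2 = 387 * 9.81 * ln(3.1) = 4295.3 m/s
Total dV = 4121.6 + 4295.3 = 8416.9 m/s ~ 8417 m/s

8417 m/s


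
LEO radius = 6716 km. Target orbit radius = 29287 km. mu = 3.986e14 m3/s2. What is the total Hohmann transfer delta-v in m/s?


V1 = sqrt(mu/r1) = 7703.95 m/s
dV1 = V1*(sqrt(2*r2/(r1+r2)) - 1) = 2122.5 m/s
V2 = sqrt(mu/r2) = 3689.19 m/s
dV2 = V2*(1 - sqrt(2*r1/(r1+r2))) = 1435.82 m/s
Total dV = 3558 m/s

3558 m/s


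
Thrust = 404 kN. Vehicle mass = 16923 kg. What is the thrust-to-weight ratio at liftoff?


TWR = 404000 / (16923 * 9.81) = 2.43

2.43


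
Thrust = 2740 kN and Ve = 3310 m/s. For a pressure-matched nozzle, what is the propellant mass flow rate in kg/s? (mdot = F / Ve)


mdot = F / Ve = 2740000 / 3310 = 827.8 kg/s

827.8 kg/s


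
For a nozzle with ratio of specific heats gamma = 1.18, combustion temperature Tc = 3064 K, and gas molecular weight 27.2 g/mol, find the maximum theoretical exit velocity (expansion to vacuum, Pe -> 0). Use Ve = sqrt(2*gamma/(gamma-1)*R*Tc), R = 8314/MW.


R = 8314 / 27.2 = 305.66 J/(kg.K)
Ve = sqrt(2 * 1.18 / (1.18 - 1) * 305.66 * 3064) = 3504 m/s

3504 m/s


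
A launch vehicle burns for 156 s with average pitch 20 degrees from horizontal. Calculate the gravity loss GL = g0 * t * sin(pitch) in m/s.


GL = 9.81 * 156 * sin(20 deg) = 523 m/s

523 m/s


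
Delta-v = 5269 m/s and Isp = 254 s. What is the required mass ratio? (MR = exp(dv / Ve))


Ve = 254 * 9.81 = 2491.74 m/s
MR = exp(5269 / 2491.74) = 8.286

8.286


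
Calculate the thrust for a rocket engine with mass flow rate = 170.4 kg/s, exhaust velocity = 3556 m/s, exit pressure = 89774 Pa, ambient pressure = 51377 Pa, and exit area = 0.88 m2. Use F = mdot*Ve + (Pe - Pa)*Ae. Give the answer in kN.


F = 170.4 * 3556 + (89774 - 51377) * 0.88 = 639732.0 N = 639.7 kN

639.7 kN


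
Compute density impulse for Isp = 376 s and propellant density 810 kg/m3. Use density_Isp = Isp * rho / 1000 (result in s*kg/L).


rho*Isp = 376 * 810 / 1000 = 305 s*kg/L

305 s*kg/L


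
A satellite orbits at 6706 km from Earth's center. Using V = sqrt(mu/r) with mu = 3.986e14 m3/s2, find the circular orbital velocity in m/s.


V = sqrt(3.986e14 / 6706000) = 7710 m/s

7710 m/s


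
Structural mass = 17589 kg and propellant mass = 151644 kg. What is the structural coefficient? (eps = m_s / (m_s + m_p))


eps = 17589 / (17589 + 151644) = 0.1039

0.1039


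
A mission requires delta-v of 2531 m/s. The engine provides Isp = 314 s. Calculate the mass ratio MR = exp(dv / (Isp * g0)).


Ve = 314 * 9.81 = 3080.34 m/s
MR = exp(2531 / 3080.34) = 2.274

2.274


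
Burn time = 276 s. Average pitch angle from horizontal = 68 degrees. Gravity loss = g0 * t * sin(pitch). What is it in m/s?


GL = 9.81 * 276 * sin(68 deg) = 2510 m/s

2510 m/s


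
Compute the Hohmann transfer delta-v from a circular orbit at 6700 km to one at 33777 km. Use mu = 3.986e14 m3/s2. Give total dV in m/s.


V1 = sqrt(mu/r1) = 7713.14 m/s
dV1 = V1*(sqrt(2*r2/(r1+r2)) - 1) = 2251.29 m/s
V2 = sqrt(mu/r2) = 3435.25 m/s
dV2 = V2*(1 - sqrt(2*r1/(r1+r2))) = 1458.7 m/s
Total dV = 3710 m/s

3710 m/s


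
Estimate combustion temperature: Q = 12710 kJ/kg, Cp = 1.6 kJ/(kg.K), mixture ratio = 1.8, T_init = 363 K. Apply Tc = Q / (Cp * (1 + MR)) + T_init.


Tc = 12710 / (1.6 * (1 + 1.8)) + 363 = 3200 K

3200 K


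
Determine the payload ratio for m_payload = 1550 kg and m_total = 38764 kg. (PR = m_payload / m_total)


PR = 1550 / 38764 = 0.04

0.04


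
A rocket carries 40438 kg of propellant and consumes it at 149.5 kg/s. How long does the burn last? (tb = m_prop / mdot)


tb = 40438 / 149.5 = 270.5 s

270.5 s


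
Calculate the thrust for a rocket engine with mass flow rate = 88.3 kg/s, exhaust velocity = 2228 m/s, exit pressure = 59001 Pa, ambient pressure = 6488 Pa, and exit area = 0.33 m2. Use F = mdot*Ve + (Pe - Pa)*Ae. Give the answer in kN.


F = 88.3 * 2228 + (59001 - 6488) * 0.33 = 214062.0 N = 214.1 kN

214.1 kN


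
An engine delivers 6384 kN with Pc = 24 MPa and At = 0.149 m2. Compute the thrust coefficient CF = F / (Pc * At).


CF = 6384000 / (24e6 * 0.149) = 1.79

1.79


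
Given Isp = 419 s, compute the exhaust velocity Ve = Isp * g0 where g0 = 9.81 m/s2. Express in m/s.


Ve = Isp * g0 = 419 * 9.81 = 4110.4 m/s

4110.4 m/s


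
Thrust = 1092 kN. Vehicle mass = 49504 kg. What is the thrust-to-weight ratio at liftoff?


TWR = 1092000 / (49504 * 9.81) = 2.25

2.25


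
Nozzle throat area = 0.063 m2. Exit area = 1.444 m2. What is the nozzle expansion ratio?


AR = 1.444 / 0.063 = 22.9

22.9


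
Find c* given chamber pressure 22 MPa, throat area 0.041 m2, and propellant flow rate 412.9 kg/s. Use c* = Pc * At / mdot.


c* = 22e6 * 0.041 / 412.9 = 2185 m/s

2185 m/s


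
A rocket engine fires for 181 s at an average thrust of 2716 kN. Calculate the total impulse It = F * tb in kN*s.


It = 2716 * 181 = 491596 kN*s

491596 kN*s


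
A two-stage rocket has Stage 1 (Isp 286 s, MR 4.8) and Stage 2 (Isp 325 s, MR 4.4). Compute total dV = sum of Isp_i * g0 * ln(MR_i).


dV1 = 286 * 9.81 * ln(4.8) = 4401.0 m/s
dV2 = 325 * 9.81 * ln(4.4) = 4723.7 m/s
Total dV = 4401.0 + 4723.7 = 9124.7 m/s ~ 9125 m/s

9125 m/s


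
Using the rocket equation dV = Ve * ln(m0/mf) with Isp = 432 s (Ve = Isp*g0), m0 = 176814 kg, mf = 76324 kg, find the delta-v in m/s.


Ve = 432 * 9.81 = 4237.92 m/s
dV = 4237.92 * ln(176814/76324) = 3560 m/s

3560 m/s


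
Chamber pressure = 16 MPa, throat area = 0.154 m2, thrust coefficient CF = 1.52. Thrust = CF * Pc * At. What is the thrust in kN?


F = 1.52 * 16e6 * 0.154 = 3.7453e+06 N = 3745.3 kN

3745.3 kN


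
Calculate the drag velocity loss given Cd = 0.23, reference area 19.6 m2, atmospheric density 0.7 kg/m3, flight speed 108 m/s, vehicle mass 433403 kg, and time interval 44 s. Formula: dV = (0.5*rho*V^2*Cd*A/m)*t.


D = 0.5 * 0.7 * 108^2 * 0.23 * 19.6 = 18403.46 N
a = 18403.46 / 433403 = 0.0425 m/s2
dV = 0.0425 * 44 = 1.9 m/s

1.9 m/s


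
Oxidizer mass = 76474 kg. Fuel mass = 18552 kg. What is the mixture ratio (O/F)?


MR = 76474 / 18552 = 4.12

4.12


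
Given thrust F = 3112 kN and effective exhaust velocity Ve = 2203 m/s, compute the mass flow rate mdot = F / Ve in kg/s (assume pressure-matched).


mdot = F / Ve = 3112000 / 2203 = 1412.6 kg/s

1412.6 kg/s


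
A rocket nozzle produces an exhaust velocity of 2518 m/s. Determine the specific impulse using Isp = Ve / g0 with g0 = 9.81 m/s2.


Isp = Ve / g0 = 2518 / 9.81 = 256.7 s

256.7 s


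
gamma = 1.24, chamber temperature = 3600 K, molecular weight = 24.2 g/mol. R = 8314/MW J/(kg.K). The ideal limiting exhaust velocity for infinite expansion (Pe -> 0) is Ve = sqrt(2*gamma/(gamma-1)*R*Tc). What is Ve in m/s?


R = 8314 / 24.2 = 343.55 J/(kg.K)
Ve = sqrt(2 * 1.24 / (1.24 - 1) * 343.55 * 3600) = 3575 m/s

3575 m/s


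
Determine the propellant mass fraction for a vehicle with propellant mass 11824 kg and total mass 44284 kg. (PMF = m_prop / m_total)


PMF = 11824 / 44284 = 0.267

0.267


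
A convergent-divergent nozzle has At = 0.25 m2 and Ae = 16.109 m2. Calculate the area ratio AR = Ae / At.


AR = 16.109 / 0.25 = 64.4

64.4


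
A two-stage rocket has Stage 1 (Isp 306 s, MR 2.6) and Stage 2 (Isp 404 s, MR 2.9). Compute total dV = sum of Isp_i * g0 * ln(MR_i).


dV1 = 306 * 9.81 * ln(2.6) = 2868.3 m/s
dV2 = 404 * 9.81 * ln(2.9) = 4219.7 m/s
Total dV = 2868.3 + 4219.7 = 7088.0 m/s ~ 7088 m/s

7088 m/s


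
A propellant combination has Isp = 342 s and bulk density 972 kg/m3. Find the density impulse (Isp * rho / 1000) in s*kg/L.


rho*Isp = 342 * 972 / 1000 = 332 s*kg/L

332 s*kg/L


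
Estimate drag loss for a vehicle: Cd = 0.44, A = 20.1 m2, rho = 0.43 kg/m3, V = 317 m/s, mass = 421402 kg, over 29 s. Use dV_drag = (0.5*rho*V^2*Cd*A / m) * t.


D = 0.5 * 0.43 * 317^2 * 0.44 * 20.1 = 191075.81 N
a = 191075.81 / 421402 = 0.4534 m/s2
dV = 0.4534 * 29 = 13.1 m/s

13.1 m/s


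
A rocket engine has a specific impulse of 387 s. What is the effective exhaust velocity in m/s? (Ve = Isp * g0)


Ve = Isp * g0 = 387 * 9.81 = 3796.5 m/s

3796.5 m/s


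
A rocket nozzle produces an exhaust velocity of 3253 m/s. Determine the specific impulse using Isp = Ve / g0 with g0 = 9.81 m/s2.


Isp = Ve / g0 = 3253 / 9.81 = 331.6 s

331.6 s


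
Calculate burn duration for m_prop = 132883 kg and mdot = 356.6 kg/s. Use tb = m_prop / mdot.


tb = 132883 / 356.6 = 372.6 s

372.6 s


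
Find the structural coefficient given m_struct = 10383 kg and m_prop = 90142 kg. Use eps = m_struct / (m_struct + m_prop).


eps = 10383 / (10383 + 90142) = 0.1033

0.1033


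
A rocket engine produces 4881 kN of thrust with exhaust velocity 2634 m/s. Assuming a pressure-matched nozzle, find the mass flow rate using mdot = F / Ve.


mdot = F / Ve = 4881000 / 2634 = 1853.1 kg/s

1853.1 kg/s


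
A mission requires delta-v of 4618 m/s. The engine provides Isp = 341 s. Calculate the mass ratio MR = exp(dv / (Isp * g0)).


Ve = 341 * 9.81 = 3345.21 m/s
MR = exp(4618 / 3345.21) = 3.977

3.977


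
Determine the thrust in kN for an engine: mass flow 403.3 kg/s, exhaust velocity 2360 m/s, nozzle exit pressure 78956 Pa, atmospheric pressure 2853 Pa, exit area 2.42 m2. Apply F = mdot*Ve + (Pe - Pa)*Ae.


F = 403.3 * 2360 + (78956 - 2853) * 2.42 = 1.1360e+06 N = 1136.0 kN

1136.0 kN


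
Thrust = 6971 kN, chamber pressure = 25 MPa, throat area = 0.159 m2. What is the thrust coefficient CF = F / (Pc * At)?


CF = 6971000 / (25e6 * 0.159) = 1.75

1.75


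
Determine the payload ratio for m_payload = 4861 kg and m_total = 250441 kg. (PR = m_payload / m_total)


PR = 4861 / 250441 = 0.0194

0.0194


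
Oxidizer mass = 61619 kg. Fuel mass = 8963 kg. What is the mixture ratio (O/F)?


MR = 61619 / 8963 = 6.87

6.87


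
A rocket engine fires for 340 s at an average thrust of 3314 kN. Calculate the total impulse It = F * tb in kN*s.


It = 3314 * 340 = 1126760 kN*s

1126760 kN*s


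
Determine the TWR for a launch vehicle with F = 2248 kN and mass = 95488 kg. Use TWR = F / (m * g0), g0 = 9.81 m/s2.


TWR = 2248000 / (95488 * 9.81) = 2.4

2.4


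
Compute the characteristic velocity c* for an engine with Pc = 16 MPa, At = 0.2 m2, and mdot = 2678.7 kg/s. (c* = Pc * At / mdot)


c* = 16e6 * 0.2 / 2678.7 = 1195 m/s

1195 m/s
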